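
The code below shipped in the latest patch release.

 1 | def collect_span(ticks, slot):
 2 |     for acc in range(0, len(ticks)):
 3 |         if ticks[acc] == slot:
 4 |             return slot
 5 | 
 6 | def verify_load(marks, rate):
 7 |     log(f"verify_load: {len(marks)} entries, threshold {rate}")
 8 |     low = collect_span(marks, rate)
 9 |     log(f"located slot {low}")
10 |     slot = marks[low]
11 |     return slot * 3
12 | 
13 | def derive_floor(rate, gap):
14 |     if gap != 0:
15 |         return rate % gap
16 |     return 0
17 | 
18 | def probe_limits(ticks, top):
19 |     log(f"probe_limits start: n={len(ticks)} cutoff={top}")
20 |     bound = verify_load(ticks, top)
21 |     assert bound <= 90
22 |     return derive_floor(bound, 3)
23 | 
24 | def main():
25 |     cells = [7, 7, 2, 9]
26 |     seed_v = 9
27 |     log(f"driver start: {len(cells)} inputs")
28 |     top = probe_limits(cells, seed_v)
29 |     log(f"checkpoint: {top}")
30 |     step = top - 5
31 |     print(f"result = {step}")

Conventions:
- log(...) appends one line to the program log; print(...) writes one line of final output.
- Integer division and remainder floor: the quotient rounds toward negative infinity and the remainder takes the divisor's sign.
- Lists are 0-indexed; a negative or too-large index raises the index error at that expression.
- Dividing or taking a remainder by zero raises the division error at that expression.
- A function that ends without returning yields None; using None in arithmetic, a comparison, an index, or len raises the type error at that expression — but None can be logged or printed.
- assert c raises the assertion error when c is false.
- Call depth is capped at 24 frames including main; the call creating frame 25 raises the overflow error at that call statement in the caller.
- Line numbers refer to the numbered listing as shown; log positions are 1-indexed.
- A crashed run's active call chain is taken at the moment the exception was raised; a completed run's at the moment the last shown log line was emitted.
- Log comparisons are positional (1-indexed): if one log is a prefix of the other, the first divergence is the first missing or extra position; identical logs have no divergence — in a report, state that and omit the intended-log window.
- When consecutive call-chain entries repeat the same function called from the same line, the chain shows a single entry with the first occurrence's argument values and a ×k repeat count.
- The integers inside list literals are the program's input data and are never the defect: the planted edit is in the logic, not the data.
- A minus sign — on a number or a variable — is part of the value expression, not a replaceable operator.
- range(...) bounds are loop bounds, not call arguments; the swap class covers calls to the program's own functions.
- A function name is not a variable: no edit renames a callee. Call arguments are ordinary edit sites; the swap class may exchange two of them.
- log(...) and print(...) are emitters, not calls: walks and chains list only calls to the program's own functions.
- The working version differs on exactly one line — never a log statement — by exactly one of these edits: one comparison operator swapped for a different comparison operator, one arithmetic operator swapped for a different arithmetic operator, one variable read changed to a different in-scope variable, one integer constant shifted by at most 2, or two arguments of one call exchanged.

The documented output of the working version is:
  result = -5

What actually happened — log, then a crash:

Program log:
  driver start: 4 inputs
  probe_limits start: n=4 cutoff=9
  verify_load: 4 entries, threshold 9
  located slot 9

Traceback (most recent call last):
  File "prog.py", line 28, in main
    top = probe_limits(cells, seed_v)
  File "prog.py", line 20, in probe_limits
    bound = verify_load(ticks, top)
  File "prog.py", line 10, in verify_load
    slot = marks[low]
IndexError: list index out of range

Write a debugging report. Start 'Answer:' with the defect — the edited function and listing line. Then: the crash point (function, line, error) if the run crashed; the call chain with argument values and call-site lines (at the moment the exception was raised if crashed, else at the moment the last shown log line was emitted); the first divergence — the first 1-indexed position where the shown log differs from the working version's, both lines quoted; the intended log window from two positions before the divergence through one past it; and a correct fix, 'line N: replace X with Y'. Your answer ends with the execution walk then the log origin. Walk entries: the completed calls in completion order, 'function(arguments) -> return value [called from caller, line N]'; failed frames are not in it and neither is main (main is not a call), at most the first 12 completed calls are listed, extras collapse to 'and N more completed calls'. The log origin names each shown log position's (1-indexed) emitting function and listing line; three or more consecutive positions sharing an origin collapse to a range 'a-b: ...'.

Answer: the defect is in collect_span at line 4.
The tell: The earliest visible damage is log position 4 — 'located slot 9' rather than the intended 'located slot 3'.
Crash: verify_load, line 10, IndexError.
Call chain: main -> probe_limits([7, 7, 2, 9], 9) (called at line 28) -> verify_load([7, 7, 2, 9], 9) (called at line 20).
First divergence: at position 4 the run shows 'located slot 9' where the working version logs 'located slot 3'.
Intended log window:
  2: probe_limits start: n=4 cutoff=9
  3: verify_load: 4 entries, threshold 9
  4: located slot 3
  5: checkpoint: 0
Execution walk:
  collect_span([7, 7, 2, 9], 9) -> 9  [called from verify_load, line 8]
Log line origins:
  1: emitted by main (line 27)
  2: emitted by probe_limits (line 19)
  3: emitted by verify_load (line 7)
  4: emitted by verify_load (line 9)
A correct fix: line 4: replace `slot` with `acc`.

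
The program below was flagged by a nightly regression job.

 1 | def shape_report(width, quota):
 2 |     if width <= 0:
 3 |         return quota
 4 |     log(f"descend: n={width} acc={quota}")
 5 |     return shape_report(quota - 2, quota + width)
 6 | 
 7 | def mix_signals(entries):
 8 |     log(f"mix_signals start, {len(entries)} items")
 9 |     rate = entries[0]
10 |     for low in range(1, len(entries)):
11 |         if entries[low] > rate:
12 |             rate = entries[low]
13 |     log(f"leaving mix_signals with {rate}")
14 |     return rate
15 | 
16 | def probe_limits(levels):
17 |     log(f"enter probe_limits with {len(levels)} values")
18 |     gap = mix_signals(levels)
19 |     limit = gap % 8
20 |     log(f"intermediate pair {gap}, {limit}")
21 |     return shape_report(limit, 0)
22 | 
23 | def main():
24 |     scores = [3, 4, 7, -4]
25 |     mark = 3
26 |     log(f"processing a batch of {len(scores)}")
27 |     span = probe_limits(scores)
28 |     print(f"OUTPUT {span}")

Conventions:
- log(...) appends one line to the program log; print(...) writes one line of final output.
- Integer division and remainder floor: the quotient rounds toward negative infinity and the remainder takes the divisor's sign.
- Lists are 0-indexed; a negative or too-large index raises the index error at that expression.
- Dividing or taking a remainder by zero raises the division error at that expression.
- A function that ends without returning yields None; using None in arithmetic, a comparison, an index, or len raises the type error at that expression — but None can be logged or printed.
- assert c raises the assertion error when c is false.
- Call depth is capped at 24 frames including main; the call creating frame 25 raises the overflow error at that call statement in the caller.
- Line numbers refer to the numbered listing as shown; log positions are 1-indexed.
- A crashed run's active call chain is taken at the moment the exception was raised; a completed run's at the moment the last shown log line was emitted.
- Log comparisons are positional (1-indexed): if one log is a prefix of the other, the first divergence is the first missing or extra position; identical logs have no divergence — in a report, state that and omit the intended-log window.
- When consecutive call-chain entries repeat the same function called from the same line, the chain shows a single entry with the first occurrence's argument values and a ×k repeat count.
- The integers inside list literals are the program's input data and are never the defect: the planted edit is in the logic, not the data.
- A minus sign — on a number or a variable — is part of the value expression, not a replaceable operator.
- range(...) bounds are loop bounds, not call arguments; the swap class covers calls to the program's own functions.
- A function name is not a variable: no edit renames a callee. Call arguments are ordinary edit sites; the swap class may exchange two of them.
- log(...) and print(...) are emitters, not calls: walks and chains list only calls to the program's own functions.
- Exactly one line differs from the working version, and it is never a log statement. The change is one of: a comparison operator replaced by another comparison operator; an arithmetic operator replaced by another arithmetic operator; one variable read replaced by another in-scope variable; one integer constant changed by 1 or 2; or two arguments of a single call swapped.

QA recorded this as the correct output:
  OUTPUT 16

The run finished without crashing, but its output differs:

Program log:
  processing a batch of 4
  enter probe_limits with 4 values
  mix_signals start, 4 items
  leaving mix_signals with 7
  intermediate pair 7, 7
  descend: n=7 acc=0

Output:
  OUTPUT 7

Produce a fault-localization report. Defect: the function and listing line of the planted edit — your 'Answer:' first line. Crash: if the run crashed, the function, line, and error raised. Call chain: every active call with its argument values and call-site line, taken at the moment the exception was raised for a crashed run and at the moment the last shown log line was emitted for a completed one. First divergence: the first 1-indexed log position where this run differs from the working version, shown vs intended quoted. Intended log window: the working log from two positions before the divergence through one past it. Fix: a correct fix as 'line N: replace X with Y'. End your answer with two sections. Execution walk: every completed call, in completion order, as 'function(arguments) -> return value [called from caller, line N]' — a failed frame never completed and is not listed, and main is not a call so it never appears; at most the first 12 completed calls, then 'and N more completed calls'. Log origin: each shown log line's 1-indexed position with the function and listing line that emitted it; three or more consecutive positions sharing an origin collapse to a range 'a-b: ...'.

Answer: the defect is in shape_report at line 5.
Key fact: The faulty run's log stops after 6 lines; the working version's next line would be 'descend: n=5 acc=7'.
Call chain: main -> probe_limits([3, 4, 7, -4]) (called at line 27) -> shape_report(7, 0) (called at line 21).
First divergence: position 7 — the faulty run's log ends after 6 lines; the working version continues with 'descend: n=5 acc=7'.
Intended log window:
  5: intermediate pair 7, 7
  6: descend: n=7 acc=0
  7: descend: n=5 acc=7
  8: descend: n=3 acc=12
Execution walk:
  mix_signals([3, 4, 7, -4]) -> 7  [called from probe_limits, line 18]
  shape_report(-2, 7) -> 7  [called from shape_report, line 5]
  shape_report(7, 0) -> 7  [called from probe_limits, line 21]
  probe_limits([3, 4, 7, -4]) -> 7  [called from main, line 27]
Origin of each log line:
  1: logged in main at line 26
  2: logged in probe_limits at line 17
  3: logged in mix_signals at line 8
  4: logged in mix_signals at line 13
  5: logged in probe_limits at line 20
  6: logged in shape_report at line 4
A correct fix: line 5: replace `quota - 2` with `width - 2`.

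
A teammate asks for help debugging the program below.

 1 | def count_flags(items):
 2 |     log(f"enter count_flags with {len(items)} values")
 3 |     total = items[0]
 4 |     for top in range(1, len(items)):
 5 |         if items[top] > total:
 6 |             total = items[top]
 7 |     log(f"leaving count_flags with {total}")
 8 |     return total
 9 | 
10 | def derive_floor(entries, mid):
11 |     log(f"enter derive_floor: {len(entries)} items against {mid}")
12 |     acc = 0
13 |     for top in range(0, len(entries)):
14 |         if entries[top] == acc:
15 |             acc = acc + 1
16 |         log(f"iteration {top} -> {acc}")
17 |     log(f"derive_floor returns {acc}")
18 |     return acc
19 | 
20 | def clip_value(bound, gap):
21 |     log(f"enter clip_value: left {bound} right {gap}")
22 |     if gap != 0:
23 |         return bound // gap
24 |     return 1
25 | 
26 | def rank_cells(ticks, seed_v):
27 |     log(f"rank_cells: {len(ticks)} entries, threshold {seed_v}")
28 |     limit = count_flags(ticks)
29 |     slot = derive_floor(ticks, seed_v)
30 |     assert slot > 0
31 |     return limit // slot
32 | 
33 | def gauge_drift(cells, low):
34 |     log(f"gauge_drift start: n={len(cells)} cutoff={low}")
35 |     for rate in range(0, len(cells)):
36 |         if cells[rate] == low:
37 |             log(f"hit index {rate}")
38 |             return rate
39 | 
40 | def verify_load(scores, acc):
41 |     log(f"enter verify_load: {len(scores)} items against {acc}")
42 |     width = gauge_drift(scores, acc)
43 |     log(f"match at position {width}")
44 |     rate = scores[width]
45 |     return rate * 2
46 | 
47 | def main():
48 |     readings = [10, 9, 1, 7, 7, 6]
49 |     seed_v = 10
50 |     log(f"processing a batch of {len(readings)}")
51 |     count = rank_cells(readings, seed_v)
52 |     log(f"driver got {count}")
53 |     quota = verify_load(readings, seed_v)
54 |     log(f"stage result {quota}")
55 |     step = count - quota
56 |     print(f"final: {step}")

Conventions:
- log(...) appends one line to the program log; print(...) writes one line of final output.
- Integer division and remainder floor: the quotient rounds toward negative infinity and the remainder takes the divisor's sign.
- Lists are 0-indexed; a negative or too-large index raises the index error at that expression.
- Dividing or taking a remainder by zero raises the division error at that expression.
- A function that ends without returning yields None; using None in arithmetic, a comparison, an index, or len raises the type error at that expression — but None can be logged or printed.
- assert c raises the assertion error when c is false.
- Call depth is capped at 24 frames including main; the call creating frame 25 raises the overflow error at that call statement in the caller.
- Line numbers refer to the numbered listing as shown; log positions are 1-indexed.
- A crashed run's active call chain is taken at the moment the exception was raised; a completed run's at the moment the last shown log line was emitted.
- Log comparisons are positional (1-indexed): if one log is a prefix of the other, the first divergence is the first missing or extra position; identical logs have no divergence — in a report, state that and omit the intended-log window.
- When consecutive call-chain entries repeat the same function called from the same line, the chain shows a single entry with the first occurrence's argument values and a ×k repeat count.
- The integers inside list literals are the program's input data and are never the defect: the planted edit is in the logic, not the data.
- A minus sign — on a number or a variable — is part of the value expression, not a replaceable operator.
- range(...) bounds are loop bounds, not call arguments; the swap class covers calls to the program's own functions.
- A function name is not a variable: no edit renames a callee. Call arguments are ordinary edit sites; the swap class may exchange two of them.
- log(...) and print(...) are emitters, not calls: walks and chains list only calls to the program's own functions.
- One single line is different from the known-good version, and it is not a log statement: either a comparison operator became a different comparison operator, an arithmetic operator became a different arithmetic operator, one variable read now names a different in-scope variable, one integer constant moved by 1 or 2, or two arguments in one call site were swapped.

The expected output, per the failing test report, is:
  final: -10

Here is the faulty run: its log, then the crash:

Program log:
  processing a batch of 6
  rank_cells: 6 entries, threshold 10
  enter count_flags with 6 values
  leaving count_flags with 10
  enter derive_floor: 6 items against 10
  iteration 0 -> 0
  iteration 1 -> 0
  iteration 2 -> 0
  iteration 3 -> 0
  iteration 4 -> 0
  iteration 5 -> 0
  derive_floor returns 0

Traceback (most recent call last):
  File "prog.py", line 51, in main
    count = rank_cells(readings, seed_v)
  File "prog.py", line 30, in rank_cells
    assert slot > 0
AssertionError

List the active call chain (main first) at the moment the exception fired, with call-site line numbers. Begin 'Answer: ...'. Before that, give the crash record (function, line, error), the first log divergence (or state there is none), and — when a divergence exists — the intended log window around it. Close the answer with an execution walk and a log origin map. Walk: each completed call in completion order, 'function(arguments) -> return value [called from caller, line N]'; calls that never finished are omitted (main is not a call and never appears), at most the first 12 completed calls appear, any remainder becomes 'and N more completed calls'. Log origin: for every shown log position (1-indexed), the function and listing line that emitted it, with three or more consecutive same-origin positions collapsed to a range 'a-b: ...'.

Answer: main -> rank_cells (called at line 51).
Key observation: Everything matches until log position 6, which reads 'iteration 0 -> 0' in place of 'iteration 0 -> 1'.
Crash: rank_cells, line 30, AssertionError.
First divergence: position 6; shown 'iteration 0 -> 0' vs intended 'iteration 0 -> 1'.
Intended log window:
  4: leaving count_flags with 10
  5: enter derive_floor: 6 items against 10
  6: iteration 0 -> 1
  7: iteration 1 -> 1
Execution walk:
  count_flags([10, 9, 1, 7, 7, 6]) -> 10  [called from rank_cells, line 28]
  derive_floor([10, 9, 1, 7, 7, 6], 10) -> 0  [called from rank_cells, line 29]
Origin of each log line:
  1 — main, line 50
  2 — rank_cells, line 27
  3 — count_flags, line 2
  4 — count_flags, line 7
  5 — derive_floor, line 11
  6-11 — derive_floor, line 16
  12 — derive_floor, line 17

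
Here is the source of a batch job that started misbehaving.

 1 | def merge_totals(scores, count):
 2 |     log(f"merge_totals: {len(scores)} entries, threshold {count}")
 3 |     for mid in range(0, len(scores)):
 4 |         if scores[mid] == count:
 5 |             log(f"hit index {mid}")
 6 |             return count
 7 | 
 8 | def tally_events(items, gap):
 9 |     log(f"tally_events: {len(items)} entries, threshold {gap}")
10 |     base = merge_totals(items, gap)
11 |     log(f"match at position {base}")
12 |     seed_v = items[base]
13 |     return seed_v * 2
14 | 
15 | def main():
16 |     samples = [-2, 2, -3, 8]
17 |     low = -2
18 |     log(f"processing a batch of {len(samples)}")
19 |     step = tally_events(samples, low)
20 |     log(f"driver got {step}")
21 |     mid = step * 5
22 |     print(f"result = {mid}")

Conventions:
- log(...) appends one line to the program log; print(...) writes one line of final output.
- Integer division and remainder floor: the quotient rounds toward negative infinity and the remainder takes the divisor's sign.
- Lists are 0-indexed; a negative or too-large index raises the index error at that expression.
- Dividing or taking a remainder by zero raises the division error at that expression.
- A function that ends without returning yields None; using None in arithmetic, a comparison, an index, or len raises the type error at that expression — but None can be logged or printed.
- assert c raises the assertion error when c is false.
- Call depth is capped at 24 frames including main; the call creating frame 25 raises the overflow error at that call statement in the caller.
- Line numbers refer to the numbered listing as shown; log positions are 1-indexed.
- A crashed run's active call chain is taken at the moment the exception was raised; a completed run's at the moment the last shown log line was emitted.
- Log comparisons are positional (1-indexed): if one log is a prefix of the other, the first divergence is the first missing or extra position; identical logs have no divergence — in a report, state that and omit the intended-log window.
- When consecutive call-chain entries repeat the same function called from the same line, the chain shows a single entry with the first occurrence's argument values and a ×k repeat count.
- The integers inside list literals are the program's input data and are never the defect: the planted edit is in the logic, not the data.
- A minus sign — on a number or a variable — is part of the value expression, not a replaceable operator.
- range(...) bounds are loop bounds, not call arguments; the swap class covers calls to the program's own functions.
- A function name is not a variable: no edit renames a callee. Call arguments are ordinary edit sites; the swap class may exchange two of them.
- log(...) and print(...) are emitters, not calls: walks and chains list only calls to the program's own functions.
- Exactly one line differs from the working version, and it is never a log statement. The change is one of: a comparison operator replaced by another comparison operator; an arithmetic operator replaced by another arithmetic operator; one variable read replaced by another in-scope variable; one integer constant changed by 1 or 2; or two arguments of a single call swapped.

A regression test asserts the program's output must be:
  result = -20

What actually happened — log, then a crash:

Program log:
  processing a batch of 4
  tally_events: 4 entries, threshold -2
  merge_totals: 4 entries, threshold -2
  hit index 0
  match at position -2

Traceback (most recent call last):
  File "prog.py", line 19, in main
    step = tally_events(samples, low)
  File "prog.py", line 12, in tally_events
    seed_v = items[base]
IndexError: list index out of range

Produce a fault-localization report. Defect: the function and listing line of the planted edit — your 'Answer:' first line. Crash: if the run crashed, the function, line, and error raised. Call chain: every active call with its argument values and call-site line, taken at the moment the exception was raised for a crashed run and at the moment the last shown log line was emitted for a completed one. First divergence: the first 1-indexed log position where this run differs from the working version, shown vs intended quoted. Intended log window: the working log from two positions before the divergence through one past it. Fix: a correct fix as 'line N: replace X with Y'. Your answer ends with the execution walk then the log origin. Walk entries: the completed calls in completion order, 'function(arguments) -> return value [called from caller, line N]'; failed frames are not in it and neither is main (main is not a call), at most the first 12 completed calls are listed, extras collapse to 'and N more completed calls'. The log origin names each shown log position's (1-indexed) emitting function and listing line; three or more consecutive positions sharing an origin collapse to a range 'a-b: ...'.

Answer: the defect is in merge_totals at line 6.
Key fact: At log position 5 the runs split — shown 'match at position -2', but the working version logs 'match at position 0'.
Crash: tally_events, line 12, IndexError.
Call chain: main -> tally_events([-2, 2, -3, 8], -2) (called at line 19).
First divergence: position 5 — shown 'match at position -2', intended 'match at position 0'.
Intended log window:
  3: merge_totals: 4 entries, threshold -2
  4: hit index 0
  5: match at position 0
  6: driver got -4
Execution walk:
  merge_totals([-2, 2, -3, 8], -2) -> -2  [called from tally_events, line 10]
Log origins:
  1: emitted by main (line 18)
  2: emitted by tally_events (line 9)
  3: emitted by merge_totals (line 2)
  4: emitted by merge_totals (line 5)
  5: emitted by tally_events (line 11)
A correct fix: line 6: replace `count` with `mid`.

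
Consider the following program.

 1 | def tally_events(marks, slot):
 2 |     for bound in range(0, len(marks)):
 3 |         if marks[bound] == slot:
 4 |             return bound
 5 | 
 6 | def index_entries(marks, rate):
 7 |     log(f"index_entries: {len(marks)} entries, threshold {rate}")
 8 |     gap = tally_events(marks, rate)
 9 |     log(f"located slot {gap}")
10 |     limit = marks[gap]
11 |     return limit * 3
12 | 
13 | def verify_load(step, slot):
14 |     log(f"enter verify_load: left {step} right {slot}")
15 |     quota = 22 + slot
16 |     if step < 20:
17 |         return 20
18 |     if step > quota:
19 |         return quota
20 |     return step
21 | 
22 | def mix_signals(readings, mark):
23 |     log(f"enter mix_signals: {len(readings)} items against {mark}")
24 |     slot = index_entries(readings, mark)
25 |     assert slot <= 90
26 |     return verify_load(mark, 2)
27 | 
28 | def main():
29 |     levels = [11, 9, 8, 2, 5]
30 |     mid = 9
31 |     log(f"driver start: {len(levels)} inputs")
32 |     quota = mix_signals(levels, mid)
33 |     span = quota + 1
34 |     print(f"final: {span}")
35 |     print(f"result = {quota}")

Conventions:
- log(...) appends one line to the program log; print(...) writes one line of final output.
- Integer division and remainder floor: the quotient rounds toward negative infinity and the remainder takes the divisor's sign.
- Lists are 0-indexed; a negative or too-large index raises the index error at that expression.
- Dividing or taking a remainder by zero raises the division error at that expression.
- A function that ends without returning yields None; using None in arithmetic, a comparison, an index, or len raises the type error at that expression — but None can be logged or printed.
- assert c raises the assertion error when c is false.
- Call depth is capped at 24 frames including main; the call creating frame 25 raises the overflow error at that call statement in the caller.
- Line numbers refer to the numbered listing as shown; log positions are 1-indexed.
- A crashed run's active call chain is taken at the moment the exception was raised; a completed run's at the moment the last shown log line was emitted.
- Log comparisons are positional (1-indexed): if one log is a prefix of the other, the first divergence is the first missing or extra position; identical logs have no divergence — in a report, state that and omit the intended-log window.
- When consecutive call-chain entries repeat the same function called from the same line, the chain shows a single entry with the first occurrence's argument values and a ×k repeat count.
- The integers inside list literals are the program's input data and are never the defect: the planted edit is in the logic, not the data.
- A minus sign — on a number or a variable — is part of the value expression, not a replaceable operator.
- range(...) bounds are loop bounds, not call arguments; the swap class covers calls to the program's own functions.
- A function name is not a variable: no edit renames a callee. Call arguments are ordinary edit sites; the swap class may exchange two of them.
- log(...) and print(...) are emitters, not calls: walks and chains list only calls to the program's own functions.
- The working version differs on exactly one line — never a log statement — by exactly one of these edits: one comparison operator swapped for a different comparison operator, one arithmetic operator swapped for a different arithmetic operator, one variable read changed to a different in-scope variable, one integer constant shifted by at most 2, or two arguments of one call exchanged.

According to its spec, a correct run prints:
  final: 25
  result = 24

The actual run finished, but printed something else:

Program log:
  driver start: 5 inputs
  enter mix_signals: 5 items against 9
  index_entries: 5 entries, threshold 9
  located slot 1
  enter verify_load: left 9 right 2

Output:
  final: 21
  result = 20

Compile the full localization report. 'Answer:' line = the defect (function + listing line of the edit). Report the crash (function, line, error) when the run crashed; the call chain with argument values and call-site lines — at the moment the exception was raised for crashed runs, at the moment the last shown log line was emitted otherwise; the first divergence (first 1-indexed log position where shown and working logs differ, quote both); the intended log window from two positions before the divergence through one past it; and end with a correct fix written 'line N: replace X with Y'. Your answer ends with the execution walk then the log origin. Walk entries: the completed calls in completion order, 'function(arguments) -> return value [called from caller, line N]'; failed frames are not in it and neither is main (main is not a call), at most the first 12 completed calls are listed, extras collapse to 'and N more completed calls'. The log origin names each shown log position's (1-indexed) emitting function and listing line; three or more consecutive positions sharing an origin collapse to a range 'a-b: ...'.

Answer: the defect is in mix_signals at line 26.
Core observation: The log first diverges at position 5: the faulty run prints 'enter verify_load: left 9 right 2' where the working version prints 'enter verify_load: left 27 right 2'.
Call chain: main -> mix_signals([11, 9, 8, 2, 5], 9) (called at line 32) -> verify_load(9, 2) (called at line 26).
First divergence: position 5 — shown 'enter verify_load: left 9 right 2', intended 'enter verify_load: left 27 right 2'.
Intended log window:
  3: index_entries: 5 entries, threshold 9
  4: located slot 1
  5: enter verify_load: left 27 right 2
Execution walk:
  tally_events([11, 9, 8, 2, 5], 9) -> 1  [called from index_entries, line 8]
  index_entries([11, 9, 8, 2, 5], 9) -> 27  [called from mix_signals, line 24]
  verify_load(9, 2) -> 20  [called from mix_signals, line 26]
  mix_signals([11, 9, 8, 2, 5], 9) -> 20  [called from main, line 32]
Log origin:
  1 — main, line 31
  2 — mix_signals, line 23
  3 — index_entries, line 7
  4 — index_entries, line 9
  5 — verify_load, line 14
A correct fix: line 26: replace `mark` with `slot`.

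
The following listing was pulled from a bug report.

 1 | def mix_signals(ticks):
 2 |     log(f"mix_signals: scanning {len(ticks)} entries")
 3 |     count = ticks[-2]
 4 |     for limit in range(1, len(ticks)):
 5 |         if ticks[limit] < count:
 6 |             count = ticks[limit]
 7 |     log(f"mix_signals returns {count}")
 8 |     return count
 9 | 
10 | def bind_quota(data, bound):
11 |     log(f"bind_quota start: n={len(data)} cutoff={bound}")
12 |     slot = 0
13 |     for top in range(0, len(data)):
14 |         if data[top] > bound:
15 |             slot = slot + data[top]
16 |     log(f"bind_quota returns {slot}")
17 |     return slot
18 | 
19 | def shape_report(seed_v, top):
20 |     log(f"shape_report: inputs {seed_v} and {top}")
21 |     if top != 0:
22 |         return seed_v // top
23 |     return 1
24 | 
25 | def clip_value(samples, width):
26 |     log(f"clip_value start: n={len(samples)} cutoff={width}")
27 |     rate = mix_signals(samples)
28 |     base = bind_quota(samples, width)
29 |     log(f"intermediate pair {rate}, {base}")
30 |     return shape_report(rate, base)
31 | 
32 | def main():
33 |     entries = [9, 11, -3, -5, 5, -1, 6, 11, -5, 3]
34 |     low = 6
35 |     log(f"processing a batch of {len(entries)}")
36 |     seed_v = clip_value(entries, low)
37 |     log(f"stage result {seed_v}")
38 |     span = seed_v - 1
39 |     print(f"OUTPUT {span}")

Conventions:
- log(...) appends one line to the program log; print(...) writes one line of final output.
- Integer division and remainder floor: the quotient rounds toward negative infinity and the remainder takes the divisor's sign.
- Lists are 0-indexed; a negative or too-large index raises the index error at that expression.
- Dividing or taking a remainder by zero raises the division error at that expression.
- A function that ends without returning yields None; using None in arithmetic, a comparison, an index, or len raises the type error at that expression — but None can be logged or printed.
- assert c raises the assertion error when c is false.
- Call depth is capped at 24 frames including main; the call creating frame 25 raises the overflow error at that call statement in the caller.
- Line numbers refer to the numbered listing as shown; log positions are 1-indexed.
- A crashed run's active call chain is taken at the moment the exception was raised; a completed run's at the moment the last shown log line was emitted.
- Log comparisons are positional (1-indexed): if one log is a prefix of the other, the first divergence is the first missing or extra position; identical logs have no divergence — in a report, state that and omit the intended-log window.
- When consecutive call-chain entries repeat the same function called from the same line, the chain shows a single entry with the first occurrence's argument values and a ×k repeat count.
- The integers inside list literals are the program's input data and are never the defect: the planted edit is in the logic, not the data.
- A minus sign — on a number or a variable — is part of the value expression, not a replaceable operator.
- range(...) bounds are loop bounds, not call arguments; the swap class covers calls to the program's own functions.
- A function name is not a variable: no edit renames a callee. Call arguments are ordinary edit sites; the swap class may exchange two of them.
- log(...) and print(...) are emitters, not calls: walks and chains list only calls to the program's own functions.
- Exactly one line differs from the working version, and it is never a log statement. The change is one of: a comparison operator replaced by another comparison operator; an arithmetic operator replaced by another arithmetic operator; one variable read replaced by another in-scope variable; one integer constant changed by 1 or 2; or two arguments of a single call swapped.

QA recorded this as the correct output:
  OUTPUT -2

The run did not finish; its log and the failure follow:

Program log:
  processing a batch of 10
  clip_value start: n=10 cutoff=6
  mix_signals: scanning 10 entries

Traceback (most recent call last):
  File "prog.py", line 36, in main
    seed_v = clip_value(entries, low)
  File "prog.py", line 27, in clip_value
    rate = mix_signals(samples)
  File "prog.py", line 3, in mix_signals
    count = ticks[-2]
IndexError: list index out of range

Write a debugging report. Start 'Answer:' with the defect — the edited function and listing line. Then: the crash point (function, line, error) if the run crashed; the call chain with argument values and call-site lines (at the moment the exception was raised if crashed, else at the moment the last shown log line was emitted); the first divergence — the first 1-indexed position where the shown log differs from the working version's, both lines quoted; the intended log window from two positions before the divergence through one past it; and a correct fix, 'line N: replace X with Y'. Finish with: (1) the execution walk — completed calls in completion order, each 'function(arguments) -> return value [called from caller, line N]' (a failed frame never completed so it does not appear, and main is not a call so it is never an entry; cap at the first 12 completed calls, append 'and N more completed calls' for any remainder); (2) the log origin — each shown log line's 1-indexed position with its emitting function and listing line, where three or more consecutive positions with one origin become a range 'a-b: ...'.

Answer: the defect is in mix_signals at line 3.
Core observation: A complete run would log 'mix_signals returns -5' next, but this one stopped at 3 lines.
Crash: mix_signals, line 3, IndexError.
Call chain: main -> clip_value([9, 11, -3, -5, 5, -1, 6, 11, -5, 3], 6) (called at line 36) -> mix_signals([9, 11, -3, -5, 5, -1, 6, 11, -5, 3]) (called at line 27).
First divergence: position 4; the shown log stops at 3 lines while the working version next logs 'mix_signals returns -5'.
Intended log window:
  2: clip_value start: n=10 cutoff=6
  3: mix_signals: scanning 10 entries
  4: mix_signals returns -5
  5: bind_quota start: n=10 cutoff=6
Execution walk:
  (no call completed)
Log line origins:
  1: from main, line 35
  2: from clip_value, line 26
  3: from mix_signals, line 2
A correct fix: line 3: replace `-2` with `0`.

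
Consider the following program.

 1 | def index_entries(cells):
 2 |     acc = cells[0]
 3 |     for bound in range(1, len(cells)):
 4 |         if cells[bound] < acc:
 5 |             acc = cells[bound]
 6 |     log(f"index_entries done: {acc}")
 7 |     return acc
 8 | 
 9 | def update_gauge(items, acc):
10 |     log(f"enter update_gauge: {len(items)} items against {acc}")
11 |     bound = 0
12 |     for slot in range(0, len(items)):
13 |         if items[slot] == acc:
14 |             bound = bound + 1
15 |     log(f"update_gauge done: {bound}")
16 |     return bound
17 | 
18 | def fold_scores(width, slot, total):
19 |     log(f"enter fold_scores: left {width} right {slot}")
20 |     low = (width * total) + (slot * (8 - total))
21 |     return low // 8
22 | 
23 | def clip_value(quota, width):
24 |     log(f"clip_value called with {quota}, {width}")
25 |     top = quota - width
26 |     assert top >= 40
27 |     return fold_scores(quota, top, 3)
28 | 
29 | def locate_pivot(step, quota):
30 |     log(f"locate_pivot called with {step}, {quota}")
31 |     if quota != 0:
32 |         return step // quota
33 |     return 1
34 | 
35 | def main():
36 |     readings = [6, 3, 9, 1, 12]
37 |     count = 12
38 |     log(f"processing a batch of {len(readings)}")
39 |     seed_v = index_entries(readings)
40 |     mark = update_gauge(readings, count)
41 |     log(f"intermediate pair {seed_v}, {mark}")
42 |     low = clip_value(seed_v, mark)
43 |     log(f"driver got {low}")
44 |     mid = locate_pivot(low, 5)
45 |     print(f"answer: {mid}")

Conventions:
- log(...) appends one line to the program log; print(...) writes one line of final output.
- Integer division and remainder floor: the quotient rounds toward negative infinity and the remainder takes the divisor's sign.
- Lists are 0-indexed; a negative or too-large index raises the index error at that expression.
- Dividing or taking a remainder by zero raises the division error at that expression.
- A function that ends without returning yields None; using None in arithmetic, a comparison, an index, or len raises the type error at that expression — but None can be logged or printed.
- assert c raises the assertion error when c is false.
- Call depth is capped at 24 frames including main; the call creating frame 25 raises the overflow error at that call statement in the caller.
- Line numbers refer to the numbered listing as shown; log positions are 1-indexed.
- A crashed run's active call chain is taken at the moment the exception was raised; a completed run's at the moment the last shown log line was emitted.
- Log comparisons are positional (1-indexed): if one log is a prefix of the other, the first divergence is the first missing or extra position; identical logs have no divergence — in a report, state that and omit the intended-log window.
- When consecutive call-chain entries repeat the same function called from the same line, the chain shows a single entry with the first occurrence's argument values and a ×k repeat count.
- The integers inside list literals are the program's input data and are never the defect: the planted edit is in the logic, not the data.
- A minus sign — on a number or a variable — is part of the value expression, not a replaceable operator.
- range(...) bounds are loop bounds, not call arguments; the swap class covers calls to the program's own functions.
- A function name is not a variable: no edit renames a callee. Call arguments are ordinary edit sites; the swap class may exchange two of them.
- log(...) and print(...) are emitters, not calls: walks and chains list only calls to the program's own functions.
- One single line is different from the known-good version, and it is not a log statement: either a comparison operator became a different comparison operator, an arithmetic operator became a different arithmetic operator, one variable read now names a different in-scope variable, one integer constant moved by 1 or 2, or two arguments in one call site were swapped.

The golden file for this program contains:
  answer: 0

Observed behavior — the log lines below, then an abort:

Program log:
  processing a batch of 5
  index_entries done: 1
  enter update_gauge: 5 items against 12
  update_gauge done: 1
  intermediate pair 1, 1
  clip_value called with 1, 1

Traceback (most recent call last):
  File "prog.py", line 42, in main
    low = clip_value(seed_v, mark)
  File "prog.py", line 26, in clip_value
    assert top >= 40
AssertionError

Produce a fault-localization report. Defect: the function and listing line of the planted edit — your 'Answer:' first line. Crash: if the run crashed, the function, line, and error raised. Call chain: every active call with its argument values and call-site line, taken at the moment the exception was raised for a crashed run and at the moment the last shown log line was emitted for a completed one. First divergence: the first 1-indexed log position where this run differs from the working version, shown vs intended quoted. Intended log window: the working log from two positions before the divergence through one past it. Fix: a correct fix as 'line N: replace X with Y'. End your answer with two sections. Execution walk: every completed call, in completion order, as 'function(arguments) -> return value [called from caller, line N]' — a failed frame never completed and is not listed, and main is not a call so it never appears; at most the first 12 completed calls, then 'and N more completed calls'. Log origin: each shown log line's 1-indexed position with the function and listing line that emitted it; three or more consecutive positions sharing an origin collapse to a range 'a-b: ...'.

Answer: the defect is in clip_value at line 26.
Key observation: Only 6 log lines were emitted before the run died; the intended continuation was 'enter fold_scores: left 1 right 0'.
Crash: clip_value, line 26, AssertionError.
Call chain: main -> clip_value(1, 1) (called at line 42).
First divergence: position 7 (shown log ended at 6 lines; the working version continues: 'enter fold_scores: left 1 right 0').
Intended log window:
  5: intermediate pair 1, 1
  6: clip_value called with 1, 1
  7: enter fold_scores: left 1 right 0
  8: driver got 0
Execution walk:
  index_entries([6, 3, 9, 1, 12]) -> 1  [called from main, line 39]
  update_gauge([6, 3, 9, 1, 12], 12) -> 1  [called from main, line 40]
Log origin:
  1: logged in main at line 38
  2: logged in index_entries at line 6
  3: logged in update_gauge at line 10
  4: logged in update_gauge at line 15
  5: logged in main at line 41
  6: logged in clip_value at line 24
A correct fix: line 26: replace `>=` with `<=`.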